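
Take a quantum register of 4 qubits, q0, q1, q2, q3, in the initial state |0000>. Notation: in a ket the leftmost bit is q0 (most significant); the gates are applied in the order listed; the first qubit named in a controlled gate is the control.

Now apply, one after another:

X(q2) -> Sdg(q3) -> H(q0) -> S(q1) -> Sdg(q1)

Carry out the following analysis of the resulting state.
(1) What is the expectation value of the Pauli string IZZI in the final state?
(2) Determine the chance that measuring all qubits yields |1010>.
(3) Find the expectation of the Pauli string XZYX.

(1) In the final state, IZZI has expectation -1. Key observation: steps 4-5 multiply out to the identity, so the circuit reduces to the remaining gates.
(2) A full measurement returns |1010> with probability 1/2.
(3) The expectation value of XZYX is 0.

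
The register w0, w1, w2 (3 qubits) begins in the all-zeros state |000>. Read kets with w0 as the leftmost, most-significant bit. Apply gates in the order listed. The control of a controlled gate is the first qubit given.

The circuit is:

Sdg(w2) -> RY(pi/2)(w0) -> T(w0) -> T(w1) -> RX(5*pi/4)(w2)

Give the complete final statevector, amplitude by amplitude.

The resulting statevector has amplitude -sqrt(4 - 2*sqrt(2))/4 on |000>, -I*sqrt(2*sqrt(2) + 4)/4 on |001>, 0 on |010>, 0 on |011>, -sqrt(4 - 2*sqrt(2))*exp(I*pi/4)/4 on |100>, -sqrt(2*sqrt(2) + 4)*exp(3*I*pi/4)/4 on |101>, 0 on |110>, 0 on |111>.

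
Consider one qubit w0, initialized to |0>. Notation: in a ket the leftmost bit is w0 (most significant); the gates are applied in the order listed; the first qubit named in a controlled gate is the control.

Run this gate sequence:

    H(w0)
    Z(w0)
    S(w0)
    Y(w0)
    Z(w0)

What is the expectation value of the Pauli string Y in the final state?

The expectation value of Y is 1.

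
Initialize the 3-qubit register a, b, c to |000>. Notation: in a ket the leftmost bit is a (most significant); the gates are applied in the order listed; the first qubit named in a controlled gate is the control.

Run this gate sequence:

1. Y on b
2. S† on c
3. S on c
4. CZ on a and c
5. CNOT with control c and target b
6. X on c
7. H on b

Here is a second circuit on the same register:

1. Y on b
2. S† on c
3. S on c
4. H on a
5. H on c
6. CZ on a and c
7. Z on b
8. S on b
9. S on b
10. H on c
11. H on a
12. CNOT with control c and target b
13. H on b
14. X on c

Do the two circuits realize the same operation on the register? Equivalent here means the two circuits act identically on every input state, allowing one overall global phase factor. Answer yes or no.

No, they are not equivalent — no single phase factor reconciles the two unitaries.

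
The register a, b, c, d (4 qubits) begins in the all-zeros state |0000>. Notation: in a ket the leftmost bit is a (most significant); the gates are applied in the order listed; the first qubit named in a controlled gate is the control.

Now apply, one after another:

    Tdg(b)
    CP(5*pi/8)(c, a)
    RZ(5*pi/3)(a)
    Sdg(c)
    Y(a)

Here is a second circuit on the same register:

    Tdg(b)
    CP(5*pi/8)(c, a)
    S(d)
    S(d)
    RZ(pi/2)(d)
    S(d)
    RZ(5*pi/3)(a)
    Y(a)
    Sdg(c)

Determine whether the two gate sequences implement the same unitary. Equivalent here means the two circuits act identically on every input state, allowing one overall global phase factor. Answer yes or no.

Yes, they are equivalent — the unitaries differ by at most a global phase.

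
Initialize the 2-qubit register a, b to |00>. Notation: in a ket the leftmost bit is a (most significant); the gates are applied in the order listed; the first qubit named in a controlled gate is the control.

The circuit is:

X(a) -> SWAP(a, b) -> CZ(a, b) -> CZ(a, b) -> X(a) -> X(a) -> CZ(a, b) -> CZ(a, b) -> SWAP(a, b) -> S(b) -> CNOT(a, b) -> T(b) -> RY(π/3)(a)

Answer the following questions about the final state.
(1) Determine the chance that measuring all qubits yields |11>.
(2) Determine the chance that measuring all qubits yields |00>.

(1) The probability of measuring |11> is 3/4. Key observation: the block from step 2 through step 9 cancels to the identity and can be dropped.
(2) Outcome |00> occurs with probability 0.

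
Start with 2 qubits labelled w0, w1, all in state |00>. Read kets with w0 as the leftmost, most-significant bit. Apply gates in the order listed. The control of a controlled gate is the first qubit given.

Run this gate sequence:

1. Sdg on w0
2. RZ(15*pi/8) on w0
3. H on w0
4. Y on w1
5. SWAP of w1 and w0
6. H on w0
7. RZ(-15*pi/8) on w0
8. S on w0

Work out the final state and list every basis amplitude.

The resulting statevector has amplitude I/2 on |00>, I/2 on |01>, exp(I*pi/8)/2 on |10>, exp(I*pi/8)/2 on |11>.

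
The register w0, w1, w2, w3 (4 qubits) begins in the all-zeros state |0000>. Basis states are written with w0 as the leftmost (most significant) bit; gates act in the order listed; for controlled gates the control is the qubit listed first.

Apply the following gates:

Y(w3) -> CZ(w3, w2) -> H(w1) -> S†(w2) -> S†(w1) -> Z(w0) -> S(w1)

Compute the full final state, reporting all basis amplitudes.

The final amplitudes are sqrt(2)*I/2 on |0001>, sqrt(2)*I/2 on |0101>, and 0 on every other basis state.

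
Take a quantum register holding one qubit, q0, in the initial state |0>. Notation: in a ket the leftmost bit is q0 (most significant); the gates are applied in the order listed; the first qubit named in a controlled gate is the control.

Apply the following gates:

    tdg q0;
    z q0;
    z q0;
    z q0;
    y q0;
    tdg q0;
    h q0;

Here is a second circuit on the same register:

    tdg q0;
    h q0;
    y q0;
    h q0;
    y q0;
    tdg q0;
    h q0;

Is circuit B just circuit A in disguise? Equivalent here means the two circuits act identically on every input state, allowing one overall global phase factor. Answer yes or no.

No — the two circuits implement different unitaries, even allowing a global phase.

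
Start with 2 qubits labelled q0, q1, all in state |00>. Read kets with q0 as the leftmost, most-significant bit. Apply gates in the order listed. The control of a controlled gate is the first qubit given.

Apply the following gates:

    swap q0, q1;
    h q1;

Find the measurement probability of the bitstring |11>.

Outcome |11> occurs with probability 0.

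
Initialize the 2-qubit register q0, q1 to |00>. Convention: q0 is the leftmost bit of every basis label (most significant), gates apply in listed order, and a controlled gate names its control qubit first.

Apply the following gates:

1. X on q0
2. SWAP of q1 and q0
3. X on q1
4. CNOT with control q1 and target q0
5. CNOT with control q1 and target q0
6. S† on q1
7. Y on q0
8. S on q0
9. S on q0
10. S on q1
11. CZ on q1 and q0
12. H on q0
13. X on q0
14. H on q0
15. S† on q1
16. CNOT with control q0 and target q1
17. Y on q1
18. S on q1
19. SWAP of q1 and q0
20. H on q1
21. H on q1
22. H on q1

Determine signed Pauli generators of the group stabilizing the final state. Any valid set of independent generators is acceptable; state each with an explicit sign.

The final state is stabilized by the group generated by -IX, +ZI; other independent generating sets are equally valid.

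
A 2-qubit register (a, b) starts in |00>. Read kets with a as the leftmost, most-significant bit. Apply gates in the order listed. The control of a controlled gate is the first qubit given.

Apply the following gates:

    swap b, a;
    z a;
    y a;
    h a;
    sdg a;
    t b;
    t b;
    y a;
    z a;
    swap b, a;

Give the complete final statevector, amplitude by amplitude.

After the circuit, the state carries amplitude sqrt(2)*I/2 on |00>, sqrt(2)/2 on |01>, 0 on |10>, 0 on |11>.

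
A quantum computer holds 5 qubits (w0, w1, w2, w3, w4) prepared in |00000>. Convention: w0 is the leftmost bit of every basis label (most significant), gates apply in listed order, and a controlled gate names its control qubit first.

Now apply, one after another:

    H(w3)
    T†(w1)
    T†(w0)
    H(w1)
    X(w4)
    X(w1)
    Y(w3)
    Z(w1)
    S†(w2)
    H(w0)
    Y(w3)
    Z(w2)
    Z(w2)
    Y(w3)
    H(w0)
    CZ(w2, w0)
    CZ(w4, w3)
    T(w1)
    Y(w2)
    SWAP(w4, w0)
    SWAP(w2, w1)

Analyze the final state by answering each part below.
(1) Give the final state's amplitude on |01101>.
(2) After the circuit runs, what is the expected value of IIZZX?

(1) The final state's coefficient on |01101> equals 0. Key observation: the block from step 10 through step 15 cancels to the identity and can be dropped.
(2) The observable IIZZX averages to 0.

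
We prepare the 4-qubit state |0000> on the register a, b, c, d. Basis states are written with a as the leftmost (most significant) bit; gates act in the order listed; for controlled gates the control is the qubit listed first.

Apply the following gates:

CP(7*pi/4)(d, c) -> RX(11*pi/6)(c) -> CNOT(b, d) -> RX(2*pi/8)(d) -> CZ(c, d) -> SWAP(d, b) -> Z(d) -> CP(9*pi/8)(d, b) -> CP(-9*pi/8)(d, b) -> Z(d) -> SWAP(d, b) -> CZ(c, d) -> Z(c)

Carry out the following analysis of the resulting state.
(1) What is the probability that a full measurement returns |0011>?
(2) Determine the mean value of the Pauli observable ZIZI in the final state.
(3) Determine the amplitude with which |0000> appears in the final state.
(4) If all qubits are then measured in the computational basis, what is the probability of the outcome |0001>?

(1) The probability of measuring |0011> is -sqrt(3)/8 - sqrt(2)/8 + sqrt(6)/16 + 1/4. Key observation: gates 5-12 undo each other exactly, leaving only the rest of the circuit to track.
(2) The observable ZIZI averages to sqrt(3)/2.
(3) The final state's coefficient on |0000> equals sqrt(sqrt(2) + 2)*(-sqrt(6) - sqrt(2))/8.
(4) A full measurement returns |0001> with probability -sqrt(2)/8 - sqrt(6)/16 + sqrt(3)/8 + 1/4.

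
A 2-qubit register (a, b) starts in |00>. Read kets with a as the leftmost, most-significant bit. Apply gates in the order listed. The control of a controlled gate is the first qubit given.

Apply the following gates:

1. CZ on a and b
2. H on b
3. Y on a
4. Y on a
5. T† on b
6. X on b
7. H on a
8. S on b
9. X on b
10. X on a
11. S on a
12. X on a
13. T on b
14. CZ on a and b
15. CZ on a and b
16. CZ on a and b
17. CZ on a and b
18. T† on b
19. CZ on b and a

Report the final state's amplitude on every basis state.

The resulting statevector has amplitude -1/2 on |00>, exp(I*pi/4)/2 on |01>, I/2 on |10>, exp(3*I*pi/4)/2 on |11>. Key observation: steps 13-18 multiply out to the identity, so the circuit reduces to the remaining gates.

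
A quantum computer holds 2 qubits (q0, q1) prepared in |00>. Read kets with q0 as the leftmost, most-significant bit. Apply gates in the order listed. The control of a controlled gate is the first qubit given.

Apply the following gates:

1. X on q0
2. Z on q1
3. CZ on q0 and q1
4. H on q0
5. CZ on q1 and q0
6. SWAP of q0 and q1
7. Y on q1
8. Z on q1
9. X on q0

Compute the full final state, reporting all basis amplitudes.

After the circuit, the state carries amplitude 0 on |00>, 0 on |01>, sqrt(2)*I/2 on |10>, -sqrt(2)*I/2 on |11>.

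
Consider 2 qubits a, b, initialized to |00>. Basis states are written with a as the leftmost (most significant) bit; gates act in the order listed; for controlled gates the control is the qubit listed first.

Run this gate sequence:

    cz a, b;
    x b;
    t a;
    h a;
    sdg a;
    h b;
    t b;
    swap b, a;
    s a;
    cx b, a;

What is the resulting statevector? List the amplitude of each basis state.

The final amplitudes are 1/2 on |00>, -exp(I*pi/4)/2 on |01>, -exp(3*I*pi/4)/2 on |10>, -I/2 on |11>.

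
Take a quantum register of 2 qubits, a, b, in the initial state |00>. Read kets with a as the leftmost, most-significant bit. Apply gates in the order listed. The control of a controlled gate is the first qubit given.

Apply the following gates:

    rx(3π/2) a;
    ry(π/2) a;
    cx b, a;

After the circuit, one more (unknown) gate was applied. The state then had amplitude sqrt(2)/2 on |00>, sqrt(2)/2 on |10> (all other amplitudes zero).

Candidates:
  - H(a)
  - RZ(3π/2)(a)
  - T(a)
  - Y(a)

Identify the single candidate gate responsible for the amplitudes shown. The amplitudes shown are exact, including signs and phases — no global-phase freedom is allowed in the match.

The unique candidate consistent with the amplitudes is RZ(3π/2)(a).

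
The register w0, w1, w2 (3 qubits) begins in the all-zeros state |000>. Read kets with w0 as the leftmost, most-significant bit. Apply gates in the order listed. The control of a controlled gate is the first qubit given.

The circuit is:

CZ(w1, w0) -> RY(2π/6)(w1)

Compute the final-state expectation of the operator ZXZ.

The observable ZXZ averages to sqrt(3)/2.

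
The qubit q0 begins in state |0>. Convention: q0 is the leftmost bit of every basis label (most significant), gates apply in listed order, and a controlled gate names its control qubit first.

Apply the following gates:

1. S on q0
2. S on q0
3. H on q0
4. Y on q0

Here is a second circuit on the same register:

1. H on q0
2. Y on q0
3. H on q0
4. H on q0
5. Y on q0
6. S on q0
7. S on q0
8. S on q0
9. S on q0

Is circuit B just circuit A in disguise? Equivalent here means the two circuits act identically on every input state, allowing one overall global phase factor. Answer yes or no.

No, they are not equivalent — no single phase factor reconciles the two unitaries.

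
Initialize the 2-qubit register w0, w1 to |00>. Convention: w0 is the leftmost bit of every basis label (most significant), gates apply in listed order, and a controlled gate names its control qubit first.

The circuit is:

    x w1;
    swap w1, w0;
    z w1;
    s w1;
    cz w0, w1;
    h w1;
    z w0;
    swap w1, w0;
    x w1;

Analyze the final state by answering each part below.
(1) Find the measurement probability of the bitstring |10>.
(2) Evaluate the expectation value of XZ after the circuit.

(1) The probability of measuring |10> is 1/2.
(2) In the final state, XZ has expectation 1.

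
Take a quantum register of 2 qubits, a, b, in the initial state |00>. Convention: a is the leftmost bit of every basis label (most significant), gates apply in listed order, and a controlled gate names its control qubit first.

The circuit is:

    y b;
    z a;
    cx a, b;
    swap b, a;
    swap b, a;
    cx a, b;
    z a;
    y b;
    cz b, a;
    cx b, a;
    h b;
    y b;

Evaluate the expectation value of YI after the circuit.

The expectation value of YI is 0. Key observation: steps 1-8 multiply out to the identity, so the circuit reduces to the remaining gates.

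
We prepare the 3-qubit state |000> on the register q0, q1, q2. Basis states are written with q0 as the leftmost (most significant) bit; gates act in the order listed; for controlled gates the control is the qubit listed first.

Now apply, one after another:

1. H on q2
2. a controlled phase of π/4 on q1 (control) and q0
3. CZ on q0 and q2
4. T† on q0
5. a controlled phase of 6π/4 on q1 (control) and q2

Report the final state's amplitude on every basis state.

After the circuit, the state carries amplitude sqrt(2)/2 on |000>, sqrt(2)/2 on |001>, and 0 on every other basis state.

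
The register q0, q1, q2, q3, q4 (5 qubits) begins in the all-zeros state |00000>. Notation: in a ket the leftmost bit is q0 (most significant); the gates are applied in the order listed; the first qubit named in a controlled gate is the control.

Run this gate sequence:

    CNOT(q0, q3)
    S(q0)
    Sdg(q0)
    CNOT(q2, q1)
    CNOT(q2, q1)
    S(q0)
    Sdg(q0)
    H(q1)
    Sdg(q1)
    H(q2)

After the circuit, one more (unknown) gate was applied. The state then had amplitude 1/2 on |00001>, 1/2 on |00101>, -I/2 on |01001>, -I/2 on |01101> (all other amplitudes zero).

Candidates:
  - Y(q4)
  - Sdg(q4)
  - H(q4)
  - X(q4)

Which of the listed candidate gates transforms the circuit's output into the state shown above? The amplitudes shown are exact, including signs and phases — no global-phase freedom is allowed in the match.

The applied gate was X(q4). Key observation: steps 2-7 multiply out to the identity, so the circuit reduces to the remaining gates.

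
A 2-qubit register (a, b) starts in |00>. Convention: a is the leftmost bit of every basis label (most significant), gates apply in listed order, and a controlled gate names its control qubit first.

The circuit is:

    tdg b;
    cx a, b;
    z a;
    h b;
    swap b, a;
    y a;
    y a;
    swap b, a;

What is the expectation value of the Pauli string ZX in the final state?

The expectation value of ZX is 1. Key observation: gates 5-8 undo each other exactly, leaving only the rest of the circuit to track.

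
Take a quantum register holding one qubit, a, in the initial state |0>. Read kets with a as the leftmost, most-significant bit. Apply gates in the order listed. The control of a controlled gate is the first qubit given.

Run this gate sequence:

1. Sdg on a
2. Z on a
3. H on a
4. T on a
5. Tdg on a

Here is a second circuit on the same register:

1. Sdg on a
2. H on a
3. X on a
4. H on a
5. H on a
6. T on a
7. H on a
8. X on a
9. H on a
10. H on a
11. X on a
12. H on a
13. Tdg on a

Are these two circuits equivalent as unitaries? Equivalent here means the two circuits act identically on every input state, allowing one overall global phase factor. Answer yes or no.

Yes — the two circuits implement the same unitary up to a global phase.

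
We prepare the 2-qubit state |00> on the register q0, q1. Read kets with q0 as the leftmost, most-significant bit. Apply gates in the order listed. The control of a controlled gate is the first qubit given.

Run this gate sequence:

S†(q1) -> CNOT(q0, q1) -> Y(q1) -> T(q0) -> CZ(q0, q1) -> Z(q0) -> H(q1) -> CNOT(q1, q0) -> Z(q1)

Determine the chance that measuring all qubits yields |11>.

A full measurement returns |11> with probability 1/2.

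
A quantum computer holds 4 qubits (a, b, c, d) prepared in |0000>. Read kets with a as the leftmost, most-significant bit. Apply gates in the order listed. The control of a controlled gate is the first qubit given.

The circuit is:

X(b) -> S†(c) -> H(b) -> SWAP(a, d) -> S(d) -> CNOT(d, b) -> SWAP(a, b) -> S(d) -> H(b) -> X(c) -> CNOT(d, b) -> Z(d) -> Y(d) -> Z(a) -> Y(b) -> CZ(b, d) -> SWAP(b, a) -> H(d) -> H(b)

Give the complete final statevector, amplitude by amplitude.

After the circuit, the state carries amplitude 1/2 on |0010>, -1/2 on |0011>, 1/2 on |1010>, -1/2 on |1011>, and 0 on every other basis state.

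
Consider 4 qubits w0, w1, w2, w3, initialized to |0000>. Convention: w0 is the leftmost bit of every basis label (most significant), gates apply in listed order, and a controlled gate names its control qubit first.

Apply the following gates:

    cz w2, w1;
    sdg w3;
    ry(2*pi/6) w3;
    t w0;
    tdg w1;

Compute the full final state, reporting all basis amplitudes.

After the circuit, the state carries amplitude sqrt(3)/2 on |0000>, 1/2 on |0001>, and 0 on every other basis state.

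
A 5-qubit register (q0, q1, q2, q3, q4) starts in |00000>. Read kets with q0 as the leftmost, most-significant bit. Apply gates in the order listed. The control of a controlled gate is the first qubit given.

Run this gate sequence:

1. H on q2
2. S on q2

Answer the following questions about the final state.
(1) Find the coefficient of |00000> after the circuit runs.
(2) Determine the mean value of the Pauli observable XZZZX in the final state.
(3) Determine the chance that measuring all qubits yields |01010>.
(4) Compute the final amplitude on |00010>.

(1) The final state's coefficient on |00000> equals sqrt(2)/2.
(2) The observable XZZZX averages to 0.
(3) Outcome |01010> occurs with probability 0.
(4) The final state's coefficient on |00010> equals 0.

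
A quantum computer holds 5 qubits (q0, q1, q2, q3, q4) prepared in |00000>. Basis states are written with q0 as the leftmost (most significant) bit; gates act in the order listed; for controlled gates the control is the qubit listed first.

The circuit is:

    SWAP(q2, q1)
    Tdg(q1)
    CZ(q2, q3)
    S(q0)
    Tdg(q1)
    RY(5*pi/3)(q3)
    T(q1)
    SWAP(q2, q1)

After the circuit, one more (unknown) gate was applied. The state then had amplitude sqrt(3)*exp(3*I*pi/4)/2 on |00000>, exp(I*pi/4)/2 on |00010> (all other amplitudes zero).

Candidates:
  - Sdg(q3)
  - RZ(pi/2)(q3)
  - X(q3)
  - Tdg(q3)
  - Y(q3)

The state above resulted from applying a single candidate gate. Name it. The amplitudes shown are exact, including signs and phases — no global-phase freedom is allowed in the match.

It was RZ(pi/2)(q3) that produced the state shown.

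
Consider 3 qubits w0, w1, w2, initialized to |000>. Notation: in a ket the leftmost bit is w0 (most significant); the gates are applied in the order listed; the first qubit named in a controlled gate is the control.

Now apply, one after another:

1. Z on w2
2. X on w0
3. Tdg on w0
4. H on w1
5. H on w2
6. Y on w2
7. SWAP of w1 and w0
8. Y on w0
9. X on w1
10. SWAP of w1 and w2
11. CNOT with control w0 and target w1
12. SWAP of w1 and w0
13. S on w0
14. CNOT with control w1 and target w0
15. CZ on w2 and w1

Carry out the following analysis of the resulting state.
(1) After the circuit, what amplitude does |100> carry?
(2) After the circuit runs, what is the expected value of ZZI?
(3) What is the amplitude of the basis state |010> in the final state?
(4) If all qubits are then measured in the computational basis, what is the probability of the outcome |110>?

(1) The amplitude on |100> is exp(I*pi/4)/2.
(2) The expectation value of ZZI is 0.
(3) The amplitude on |010> is exp(I*pi/4)/2.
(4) Outcome |110> occurs with probability 1/4.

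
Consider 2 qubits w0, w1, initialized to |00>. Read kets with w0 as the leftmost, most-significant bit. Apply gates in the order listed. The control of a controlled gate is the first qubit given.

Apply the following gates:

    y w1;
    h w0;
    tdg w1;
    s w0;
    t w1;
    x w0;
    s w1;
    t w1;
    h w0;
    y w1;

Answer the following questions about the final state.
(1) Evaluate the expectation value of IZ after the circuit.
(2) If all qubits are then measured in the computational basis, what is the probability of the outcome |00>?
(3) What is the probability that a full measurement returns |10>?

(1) The expectation value of IZ is 1.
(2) Outcome |00> occurs with probability 1/2.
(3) A full measurement returns |10> with probability 1/2.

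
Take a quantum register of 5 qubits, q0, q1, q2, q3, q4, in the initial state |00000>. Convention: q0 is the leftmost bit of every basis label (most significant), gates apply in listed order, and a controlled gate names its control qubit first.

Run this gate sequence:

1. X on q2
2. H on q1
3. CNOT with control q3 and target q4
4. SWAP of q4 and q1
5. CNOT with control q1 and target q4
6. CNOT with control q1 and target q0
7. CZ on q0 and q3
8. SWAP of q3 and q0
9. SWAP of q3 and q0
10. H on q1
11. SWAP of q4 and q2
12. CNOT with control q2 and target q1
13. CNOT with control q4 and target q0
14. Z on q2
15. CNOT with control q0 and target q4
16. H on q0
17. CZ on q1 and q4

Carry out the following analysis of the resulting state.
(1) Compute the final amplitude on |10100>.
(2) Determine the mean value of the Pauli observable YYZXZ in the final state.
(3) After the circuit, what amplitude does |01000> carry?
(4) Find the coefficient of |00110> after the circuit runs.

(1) The final state's coefficient on |10100> equals sqrt(2)/4. Key observation: gates 8-9 undo each other exactly, leaving only the rest of the circuit to track.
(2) The expectation value of YYZXZ is 0.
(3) |01000> carries amplitude sqrt(2)/4 in the final state.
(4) The amplitude on |00110> is 0.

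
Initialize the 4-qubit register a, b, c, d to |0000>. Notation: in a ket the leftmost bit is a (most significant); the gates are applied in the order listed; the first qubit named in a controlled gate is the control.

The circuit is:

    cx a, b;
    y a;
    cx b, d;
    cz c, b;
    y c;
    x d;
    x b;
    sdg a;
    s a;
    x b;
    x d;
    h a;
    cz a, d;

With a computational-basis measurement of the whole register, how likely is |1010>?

The probability of measuring |1010> is 1/2. Key observation: gates 6-11 undo each other exactly, leaving only the rest of the circuit to track.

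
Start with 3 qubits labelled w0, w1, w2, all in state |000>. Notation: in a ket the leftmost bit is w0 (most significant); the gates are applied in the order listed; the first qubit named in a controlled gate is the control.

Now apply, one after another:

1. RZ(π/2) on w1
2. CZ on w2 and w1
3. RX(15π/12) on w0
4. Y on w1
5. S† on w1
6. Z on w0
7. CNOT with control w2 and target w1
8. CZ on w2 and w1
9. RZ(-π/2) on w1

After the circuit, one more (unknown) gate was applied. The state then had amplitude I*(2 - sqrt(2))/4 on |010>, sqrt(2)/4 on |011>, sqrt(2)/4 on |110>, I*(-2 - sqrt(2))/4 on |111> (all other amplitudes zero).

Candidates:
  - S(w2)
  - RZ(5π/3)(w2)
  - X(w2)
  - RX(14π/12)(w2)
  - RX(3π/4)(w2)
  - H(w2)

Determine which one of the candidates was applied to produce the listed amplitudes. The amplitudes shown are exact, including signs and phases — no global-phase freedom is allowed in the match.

The unique candidate consistent with the amplitudes is RX(3π/4)(w2).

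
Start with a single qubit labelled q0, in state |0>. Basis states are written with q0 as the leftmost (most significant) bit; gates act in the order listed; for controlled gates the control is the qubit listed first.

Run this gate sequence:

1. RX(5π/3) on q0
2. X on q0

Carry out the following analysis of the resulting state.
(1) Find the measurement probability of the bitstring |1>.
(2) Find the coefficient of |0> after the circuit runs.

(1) The probability of measuring |1> is 3/4.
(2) |0> carries amplitude -I/2 in the final state.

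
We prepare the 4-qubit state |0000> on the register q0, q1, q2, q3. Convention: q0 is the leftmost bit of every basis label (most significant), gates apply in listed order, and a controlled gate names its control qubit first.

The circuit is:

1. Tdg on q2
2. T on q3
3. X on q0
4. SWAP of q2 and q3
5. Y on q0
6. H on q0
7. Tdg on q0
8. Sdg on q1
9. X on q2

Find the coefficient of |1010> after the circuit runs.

|1010> carries amplitude -sqrt(2)*exp(I*pi/4)/2 in the final state.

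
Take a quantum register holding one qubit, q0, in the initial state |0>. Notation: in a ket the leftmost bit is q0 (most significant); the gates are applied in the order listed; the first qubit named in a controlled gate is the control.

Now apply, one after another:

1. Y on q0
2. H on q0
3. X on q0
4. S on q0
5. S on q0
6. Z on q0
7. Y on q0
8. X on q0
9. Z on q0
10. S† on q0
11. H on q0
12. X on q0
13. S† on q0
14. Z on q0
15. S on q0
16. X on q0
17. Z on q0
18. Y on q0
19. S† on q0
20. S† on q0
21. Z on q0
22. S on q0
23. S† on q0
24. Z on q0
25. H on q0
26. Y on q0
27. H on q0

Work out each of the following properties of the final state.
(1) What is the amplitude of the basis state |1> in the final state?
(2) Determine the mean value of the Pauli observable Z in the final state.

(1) The final state's coefficient on |1> equals 1/2 - I/2. Key observation: steps 21-24 multiply out to the identity, so the circuit reduces to the remaining gates.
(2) In the final state, Z has expectation 0.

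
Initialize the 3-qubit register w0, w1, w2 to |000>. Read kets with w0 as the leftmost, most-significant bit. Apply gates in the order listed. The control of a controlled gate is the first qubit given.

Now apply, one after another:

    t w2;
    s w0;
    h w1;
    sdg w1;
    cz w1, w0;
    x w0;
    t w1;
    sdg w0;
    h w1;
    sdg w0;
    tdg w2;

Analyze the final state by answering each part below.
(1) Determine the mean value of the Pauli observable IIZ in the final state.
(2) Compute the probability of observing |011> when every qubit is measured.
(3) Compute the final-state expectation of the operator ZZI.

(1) The expectation value of IIZ is 1.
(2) A full measurement returns |011> with probability 0.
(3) In the final state, ZZI has expectation -sqrt(2)/2.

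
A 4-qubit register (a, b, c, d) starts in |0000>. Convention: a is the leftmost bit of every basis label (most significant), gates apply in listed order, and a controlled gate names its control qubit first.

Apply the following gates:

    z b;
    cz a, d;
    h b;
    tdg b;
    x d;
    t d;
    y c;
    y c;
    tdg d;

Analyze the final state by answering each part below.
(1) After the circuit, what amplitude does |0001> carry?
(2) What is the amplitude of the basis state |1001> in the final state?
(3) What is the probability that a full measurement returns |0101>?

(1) The amplitude on |0001> is sqrt(2)/2. Key observation: the block from step 6 through step 9 cancels to the identity and can be dropped.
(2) The amplitude on |1001> is 0.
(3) Outcome |0101> occurs with probability 1/2.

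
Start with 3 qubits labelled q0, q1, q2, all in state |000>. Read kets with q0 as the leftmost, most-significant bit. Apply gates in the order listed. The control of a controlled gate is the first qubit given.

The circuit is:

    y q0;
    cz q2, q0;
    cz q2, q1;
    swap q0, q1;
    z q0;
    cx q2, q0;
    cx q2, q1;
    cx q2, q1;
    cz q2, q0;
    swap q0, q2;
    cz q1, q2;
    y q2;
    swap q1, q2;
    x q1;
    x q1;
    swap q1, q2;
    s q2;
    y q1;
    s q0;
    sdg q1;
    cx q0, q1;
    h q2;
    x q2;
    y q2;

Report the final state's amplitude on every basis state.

After the circuit, the state carries amplitude sqrt(2)*I/2 on |000>, sqrt(2)*I/2 on |001>, and 0 on every other basis state. Key observation: the block from step 13 through step 16 cancels to the identity and can be dropped.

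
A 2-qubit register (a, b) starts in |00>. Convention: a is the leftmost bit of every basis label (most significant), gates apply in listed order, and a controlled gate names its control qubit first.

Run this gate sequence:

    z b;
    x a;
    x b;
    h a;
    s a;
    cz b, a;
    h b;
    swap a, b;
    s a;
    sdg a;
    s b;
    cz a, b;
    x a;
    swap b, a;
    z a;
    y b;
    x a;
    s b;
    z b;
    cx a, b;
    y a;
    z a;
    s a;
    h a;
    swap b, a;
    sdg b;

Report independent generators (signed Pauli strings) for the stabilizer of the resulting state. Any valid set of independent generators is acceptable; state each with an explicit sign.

The final state is stabilized by the group generated by +YI, -IZ; other independent generating sets are equally valid.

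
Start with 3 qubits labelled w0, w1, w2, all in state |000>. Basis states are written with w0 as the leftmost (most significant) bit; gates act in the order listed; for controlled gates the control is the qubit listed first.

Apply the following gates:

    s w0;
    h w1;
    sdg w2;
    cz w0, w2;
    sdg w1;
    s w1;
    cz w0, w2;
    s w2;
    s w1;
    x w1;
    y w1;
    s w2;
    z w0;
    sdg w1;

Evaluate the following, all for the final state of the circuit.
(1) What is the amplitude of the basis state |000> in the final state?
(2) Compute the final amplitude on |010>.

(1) The amplitude on |000> is -sqrt(2)*I/2. Key observation: the block from step 3 through step 8 cancels to the identity and can be dropped.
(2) The amplitude on |010> is sqrt(2)*I/2.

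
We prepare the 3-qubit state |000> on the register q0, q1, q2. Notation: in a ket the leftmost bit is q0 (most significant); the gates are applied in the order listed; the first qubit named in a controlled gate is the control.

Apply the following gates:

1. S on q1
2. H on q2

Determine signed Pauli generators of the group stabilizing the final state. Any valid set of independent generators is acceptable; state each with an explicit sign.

One valid set of independent stabilizer generators is +IIX, +ZII, +IZI (any independent generating set of the same group is equally correct).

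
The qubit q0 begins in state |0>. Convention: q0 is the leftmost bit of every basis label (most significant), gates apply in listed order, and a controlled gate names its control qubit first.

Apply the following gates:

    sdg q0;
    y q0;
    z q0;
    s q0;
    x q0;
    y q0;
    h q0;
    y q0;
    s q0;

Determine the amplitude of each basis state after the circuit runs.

The resulting statevector has amplitude -sqrt(2)/2 on |0>, -sqrt(2)*I/2 on |1>.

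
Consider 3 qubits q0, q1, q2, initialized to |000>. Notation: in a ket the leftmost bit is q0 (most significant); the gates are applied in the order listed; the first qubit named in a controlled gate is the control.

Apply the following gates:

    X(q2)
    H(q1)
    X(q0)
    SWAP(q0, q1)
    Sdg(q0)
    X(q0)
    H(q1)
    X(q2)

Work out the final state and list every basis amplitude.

After the circuit, the state carries amplitude -I/2 on |000>, 0 on |001>, I/2 on |010>, 0 on |011>, 1/2 on |100>, 0 on |101>, -1/2 on |110>, 0 on |111>.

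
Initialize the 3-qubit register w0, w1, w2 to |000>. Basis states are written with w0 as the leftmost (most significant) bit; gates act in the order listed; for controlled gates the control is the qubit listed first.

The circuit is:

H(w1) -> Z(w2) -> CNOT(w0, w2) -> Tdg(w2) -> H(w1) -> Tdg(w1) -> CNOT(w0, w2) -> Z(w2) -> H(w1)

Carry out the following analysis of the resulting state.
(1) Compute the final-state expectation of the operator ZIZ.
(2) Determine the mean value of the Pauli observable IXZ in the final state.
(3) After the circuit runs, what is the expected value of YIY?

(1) The expectation value of ZIZ is 1.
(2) The expectation value of IXZ is 1.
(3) In the final state, YIY has expectation 0.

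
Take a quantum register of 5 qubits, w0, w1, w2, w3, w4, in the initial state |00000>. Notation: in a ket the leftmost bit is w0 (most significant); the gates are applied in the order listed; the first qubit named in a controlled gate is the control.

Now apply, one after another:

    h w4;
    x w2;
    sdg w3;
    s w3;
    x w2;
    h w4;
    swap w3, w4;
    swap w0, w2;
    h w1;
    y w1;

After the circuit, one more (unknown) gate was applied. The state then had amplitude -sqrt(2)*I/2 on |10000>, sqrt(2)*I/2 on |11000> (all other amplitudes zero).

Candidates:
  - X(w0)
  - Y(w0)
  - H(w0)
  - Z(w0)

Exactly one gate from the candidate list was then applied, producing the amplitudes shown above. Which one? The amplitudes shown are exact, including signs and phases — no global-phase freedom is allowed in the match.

The applied gate was X(w0). Key observation: gates 1-6 undo each other exactly, leaving only the rest of the circuit to track.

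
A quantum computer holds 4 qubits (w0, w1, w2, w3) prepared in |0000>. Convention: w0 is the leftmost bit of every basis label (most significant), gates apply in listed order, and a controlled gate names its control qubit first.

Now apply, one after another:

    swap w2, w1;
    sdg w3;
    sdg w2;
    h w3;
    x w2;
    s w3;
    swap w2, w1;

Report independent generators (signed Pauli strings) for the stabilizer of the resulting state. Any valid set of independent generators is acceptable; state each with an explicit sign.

The stabilizer group can be generated by +IIIY, +ZIII, -IZII, +IIZI, among other valid generating sets.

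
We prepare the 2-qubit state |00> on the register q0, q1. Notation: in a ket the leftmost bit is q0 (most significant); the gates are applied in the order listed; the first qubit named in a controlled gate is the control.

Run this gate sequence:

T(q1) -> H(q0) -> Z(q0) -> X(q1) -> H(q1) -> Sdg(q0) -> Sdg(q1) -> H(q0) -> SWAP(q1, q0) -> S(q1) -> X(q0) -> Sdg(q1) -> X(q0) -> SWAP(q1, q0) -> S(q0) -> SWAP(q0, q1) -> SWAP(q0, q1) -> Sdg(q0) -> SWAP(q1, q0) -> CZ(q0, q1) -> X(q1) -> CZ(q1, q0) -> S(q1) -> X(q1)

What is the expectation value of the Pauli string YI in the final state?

The expectation value of YI is -1. Key observation: steps 14-19 multiply out to the identity, so the circuit reduces to the remaining gates.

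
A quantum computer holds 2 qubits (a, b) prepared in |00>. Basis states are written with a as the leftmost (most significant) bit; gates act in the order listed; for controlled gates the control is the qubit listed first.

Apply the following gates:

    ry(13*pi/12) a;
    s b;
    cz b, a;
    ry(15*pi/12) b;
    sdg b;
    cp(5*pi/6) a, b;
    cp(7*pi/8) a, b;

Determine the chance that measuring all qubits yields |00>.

Outcome |00> occurs with probability -3*sqrt(2)/16 - sqrt(6)/16 + sqrt(3)/16 + 5/16.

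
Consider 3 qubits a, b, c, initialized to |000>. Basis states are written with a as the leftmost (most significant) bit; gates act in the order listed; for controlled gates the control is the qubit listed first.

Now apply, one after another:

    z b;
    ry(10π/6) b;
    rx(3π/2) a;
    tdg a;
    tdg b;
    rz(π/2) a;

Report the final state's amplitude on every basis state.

The resulting statevector has amplitude -sqrt(6)*exp(3*I*pi/4)/4 on |000>, 0 on |001>, sqrt(2)*I/4 on |010>, 0 on |011>, sqrt(6)*I/4 on |100>, 0 on |101>, -sqrt(2)*exp(I*pi/4)/4 on |110>, 0 on |111>.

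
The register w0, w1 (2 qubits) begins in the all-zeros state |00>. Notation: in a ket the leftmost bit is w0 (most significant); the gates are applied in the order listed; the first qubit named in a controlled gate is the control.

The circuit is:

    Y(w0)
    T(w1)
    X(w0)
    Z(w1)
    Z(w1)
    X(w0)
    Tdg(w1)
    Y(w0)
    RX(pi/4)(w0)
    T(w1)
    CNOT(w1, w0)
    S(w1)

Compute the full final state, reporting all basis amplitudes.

The final amplitudes are sqrt(sqrt(2) + 2)/2 on |00>, 0 on |01>, -I*sqrt(2 - sqrt(2))/2 on |10>, 0 on |11>. Key observation: steps 1-8 multiply out to the identity, so the circuit reduces to the remaining gates.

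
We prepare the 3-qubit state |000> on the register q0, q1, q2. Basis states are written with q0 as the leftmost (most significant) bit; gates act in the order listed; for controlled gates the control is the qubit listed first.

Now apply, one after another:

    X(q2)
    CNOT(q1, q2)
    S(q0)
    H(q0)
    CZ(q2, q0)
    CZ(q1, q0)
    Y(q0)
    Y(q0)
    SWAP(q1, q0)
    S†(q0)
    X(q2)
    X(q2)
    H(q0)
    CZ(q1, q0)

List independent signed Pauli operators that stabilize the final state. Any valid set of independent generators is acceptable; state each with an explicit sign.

The stabilizer group can be generated by +XZI, -ZXI, -IIZ, among other valid generating sets.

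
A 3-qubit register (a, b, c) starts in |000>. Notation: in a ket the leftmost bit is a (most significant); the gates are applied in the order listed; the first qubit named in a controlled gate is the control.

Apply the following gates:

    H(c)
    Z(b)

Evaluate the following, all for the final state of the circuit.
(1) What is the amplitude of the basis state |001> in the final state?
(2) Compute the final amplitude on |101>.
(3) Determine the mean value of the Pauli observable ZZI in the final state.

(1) |001> carries amplitude sqrt(2)/2 in the final state.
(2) The amplitude on |101> is 0.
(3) In the final state, ZZI has expectation 1.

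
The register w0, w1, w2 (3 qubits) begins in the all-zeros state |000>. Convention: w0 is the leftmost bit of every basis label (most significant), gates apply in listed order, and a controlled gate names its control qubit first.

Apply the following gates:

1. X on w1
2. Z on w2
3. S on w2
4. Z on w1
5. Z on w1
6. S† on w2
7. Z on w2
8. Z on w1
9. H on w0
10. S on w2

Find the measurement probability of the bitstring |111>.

Outcome |111> occurs with probability 0. Key observation: gates 2-7 undo each other exactly, leaving only the rest of the circuit to track.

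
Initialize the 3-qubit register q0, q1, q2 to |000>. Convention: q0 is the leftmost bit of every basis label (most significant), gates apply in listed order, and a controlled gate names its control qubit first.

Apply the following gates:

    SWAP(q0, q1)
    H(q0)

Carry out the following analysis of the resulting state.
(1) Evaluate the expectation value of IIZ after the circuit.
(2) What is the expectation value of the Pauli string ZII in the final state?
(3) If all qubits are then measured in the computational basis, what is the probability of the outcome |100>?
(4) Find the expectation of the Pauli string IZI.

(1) The observable IIZ averages to 1.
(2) The observable ZII averages to 0.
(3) Outcome |100> occurs with probability 1/2.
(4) The expectation value of IZI is 1.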